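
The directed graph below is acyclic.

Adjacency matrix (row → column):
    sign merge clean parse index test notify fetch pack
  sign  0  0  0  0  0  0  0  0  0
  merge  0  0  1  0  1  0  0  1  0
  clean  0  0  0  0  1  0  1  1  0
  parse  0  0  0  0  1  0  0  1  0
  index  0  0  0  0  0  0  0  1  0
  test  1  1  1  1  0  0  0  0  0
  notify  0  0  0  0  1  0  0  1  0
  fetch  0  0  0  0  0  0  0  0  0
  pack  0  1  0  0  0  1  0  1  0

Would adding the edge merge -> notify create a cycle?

No

Adding merge→notify creates a cycle iff notify can already reach merge.
Explore from notify: no path reaches merge. The graph stays acyclic.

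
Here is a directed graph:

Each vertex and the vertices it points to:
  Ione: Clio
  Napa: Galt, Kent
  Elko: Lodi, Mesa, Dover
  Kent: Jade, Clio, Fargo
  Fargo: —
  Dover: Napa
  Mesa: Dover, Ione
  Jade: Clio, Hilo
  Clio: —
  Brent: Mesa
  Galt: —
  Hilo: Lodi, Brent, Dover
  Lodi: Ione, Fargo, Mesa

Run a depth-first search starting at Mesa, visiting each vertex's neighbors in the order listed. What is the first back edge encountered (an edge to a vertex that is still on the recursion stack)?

DFS from Mesa (visiting each vertex's neighbors in the order listed); mark gray on enter, black on exit:
Mesa gray
  Dover gray
    Napa gray
      Galt gray
      Galt black
      Kent gray
        Jade gray
          Clio gray
          Clio black
          Hilo gray
            Lodi gray
              Ione gray
                Ione→Clio: Clio black — skip
              Ione black
              Fargo gray
              Fargo black
              Lodi→Mesa: Mesa is gray → back edge
First back edge: Lodi → Mesa.

Lodi→Mesa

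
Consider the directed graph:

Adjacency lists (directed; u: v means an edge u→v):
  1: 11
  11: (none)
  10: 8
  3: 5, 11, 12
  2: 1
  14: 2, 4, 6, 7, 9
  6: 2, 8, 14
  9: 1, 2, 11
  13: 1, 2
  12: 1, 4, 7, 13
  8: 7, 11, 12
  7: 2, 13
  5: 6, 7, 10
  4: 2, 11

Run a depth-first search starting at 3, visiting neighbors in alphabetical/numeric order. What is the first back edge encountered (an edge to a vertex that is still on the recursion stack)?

14->6

DFS from 3 (visiting neighbors in alphabetical/numeric order); mark gray on enter, black on exit:
3 gray
  5 gray
    6 gray
      2 gray
        1 gray
          11 gray
          11 black
        1 black
      2 black
      8 gray
        7 gray
          7→2: 2 black — skip
          13 gray
            13→1: 1 black — skip
            13→2: 2 black — skip
          13 black
        7 black
        8→11: 11 black — skip
        12 gray
          12→1: 1 black — skip
          4 gray
            4→2: 2 black — skip
            4→11: 11 black — skip
          4 black
          12→7: 7 black — skip
          12→13: 13 black — skip
        12 black
      8 black
      14 gray
        14→2: 2 black — skip
        14→4: 4 black — skip
        14→6: 6 is gray → back edge
First back edge: 14 → 6.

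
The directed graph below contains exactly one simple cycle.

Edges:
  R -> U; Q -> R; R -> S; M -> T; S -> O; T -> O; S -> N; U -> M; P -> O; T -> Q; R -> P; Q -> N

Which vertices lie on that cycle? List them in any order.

M, Q, R, T, U

DFS with gray/black marking from R:
R gray
  U gray
    M gray
      T gray
        Q gray
          N gray
          N black
          Q→R: R is gray → back edge
Back edge closes the cycle R → U → M → T → Q → R; its vertices are {M, Q, R, T, U}.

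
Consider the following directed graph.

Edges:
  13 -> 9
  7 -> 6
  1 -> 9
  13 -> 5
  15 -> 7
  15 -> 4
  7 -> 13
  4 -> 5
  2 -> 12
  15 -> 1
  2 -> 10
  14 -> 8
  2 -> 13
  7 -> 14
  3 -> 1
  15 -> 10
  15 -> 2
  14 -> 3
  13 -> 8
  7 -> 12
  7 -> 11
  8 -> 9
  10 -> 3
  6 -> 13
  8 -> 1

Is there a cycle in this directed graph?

No

DFS with white/gray/black marking, starting from 7:
7 gray
  11 gray
  11 black
  13 gray
    5 gray
    5 black
    8 gray
      1 gray
        9 gray
        9 black
      1 black
      8→9: 9 black — skip
    8 black
    13→9: 9 black — skip
  13 black
  12 gray
  12 black
  14 gray
    3 gray
      3→1: 1 black — skip
    3 black
    14→8: 8 black — skip
  14 black
  6 gray
    6→13: 13 black — skip
  6 black
7 black
2 gray
  10 gray
    10→3: 3 black — skip
  10 black
  2→12: 12 black — skip
  2→13: 13 black — skip
2 black
4 gray
  4→5: 5 black — skip
4 black
15 gray
  15→7: 7 black — skip
  15→10: 10 black — skip
  15→2: 2 black — skip
  15→1: 1 black — skip
  15→4: 4 black — skip
15 black
Every edge goes to a white or black vertex — no back edge, so the graph is acyclic.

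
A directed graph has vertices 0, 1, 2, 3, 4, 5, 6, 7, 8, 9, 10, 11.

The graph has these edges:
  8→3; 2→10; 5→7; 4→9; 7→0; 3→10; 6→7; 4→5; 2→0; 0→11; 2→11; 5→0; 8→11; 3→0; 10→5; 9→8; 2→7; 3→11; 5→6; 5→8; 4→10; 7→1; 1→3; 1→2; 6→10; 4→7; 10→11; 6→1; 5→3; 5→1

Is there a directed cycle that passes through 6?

Yes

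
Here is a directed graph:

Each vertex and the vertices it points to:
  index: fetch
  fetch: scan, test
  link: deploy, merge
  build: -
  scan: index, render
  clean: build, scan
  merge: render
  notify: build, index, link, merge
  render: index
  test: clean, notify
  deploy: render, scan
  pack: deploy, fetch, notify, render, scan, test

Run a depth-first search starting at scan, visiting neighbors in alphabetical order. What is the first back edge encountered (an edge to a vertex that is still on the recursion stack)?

fetch→scan

DFS from scan (visiting neighbors in alphabetical order); mark gray on enter, black on exit:
scan gray
  index gray
    fetch gray
      fetch→scan: scan is gray → back edge
First back edge: fetch → scan.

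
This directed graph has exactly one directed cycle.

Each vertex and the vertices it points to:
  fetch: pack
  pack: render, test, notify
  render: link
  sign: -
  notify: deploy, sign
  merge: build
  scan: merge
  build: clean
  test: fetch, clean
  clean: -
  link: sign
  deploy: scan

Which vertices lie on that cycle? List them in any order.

DFS with gray/black marking from pack:
pack gray
  render gray
    link gray
      sign gray
      sign black
    link black
  render black
  test gray
    fetch gray
      fetch→pack: pack is gray → back edge
Back edge closes the cycle pack → test → fetch → pack; its vertices are {pack, test, fetch}.

pack, test, fetch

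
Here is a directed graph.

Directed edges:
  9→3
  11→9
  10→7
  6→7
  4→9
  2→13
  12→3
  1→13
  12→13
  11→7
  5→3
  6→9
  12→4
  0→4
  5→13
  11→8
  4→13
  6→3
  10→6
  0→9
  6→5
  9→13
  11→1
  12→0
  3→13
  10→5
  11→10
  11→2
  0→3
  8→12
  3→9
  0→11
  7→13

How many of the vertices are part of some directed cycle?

6

A vertex is on a directed cycle iff it belongs to a strongly connected component of size ≥ 2 (or has a self-loop).
The vertices on cycles are {0, 3, 8, 9, 11, 12} — 6 in total.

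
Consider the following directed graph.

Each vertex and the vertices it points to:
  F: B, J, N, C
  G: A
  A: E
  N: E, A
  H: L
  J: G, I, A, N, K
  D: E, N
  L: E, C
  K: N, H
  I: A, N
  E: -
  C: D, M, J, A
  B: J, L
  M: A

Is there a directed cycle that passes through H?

H is on a cycle iff H can reach itself via ≥1 edge.
H → L → C → J → K → H — yes.

Yes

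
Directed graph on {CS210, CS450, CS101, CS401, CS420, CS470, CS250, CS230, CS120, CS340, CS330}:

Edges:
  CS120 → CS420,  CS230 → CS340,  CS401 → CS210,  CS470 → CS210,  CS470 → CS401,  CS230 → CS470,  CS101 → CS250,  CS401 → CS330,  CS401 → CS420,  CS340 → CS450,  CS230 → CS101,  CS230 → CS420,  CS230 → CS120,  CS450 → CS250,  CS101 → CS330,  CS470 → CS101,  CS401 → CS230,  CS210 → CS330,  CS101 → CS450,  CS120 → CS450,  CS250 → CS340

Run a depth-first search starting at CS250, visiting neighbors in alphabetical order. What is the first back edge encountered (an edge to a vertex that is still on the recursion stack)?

DFS from CS250 (visiting neighbors in alphabetical order); mark gray on enter, black on exit:
CS250 gray
  CS340 gray
    CS450 gray
      CS450→CS250: CS250 is gray → back edge
First back edge: CS450 → CS250.

CS450->CS250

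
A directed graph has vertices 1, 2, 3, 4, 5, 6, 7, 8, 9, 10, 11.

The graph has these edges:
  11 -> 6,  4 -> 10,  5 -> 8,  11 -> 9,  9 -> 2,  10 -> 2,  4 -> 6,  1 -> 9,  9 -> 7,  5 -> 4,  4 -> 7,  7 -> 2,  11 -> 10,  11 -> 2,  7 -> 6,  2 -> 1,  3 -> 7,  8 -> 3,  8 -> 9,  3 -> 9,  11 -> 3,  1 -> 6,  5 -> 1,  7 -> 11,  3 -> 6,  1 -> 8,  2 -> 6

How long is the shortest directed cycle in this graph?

3

For each vertex v, BFS finds the shortest path from v back to v.
The shortest such closed walk is 1 → 9 → 2 → 1, length 3.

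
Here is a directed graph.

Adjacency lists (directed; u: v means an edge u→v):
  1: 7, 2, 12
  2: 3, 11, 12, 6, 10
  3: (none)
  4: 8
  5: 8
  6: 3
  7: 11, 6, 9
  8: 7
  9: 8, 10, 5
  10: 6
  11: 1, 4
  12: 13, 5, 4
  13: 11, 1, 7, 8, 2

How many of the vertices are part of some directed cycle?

10

A vertex is on a directed cycle iff it belongs to a strongly connected component of size ≥ 2 (or has a self-loop).
The vertices on cycles are {1, 2, 4, 5, 7, 8, 9, 11, 12, 13} — 10 in total.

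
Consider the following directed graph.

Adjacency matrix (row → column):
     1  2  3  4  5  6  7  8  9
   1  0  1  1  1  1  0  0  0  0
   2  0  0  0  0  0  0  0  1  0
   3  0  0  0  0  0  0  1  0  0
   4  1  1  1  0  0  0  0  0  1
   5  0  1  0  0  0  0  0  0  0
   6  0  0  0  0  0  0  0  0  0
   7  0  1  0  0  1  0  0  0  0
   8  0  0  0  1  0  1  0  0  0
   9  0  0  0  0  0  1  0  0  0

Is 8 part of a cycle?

8 is on a cycle iff 8 can reach itself via ≥1 edge.
8 → 4 → 2 → 8 — yes.

Yes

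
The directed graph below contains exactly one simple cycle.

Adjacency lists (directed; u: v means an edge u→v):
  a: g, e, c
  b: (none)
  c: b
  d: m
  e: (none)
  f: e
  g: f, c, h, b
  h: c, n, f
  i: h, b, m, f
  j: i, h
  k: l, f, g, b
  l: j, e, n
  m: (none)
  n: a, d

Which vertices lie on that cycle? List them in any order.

DFS with gray/black marking from g:
g gray
  f gray
    e gray
    e black
  f black
  c gray
    b gray
    b black
  c black
  h gray
    h→c: c black — skip
    n gray
      a gray
        a→g: g is gray → back edge
Back edge closes the cycle g → h → n → a → g; its vertices are {a, g, h, n}.

a, g, h, n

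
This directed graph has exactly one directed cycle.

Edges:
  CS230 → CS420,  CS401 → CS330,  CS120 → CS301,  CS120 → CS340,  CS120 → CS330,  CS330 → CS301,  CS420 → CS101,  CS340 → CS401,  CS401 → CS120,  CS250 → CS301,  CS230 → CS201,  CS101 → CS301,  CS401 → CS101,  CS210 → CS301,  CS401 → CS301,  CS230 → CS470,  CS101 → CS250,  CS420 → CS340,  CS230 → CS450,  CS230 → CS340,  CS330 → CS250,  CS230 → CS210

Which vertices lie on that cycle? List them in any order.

CS120, CS340, CS401

DFS with gray/black marking from CS340:
CS340 gray
  CS401 gray
    CS120 gray
      CS301 gray
      CS301 black
      CS330 gray
        CS250 gray
          CS250→CS301: CS301 black — skip
        CS250 black
        CS330→CS301: CS301 black — skip
      CS330 black
      CS120→CS340: CS340 is gray → back edge
Back edge closes the cycle CS340 → CS401 → CS120 → CS340; its vertices are {CS120, CS340, CS401}.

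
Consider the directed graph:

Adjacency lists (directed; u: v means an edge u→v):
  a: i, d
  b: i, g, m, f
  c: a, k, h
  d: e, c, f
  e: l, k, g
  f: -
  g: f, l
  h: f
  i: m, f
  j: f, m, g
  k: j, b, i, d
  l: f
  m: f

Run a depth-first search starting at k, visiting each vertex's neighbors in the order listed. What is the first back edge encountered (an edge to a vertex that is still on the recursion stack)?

e->k

DFS from k (visiting each vertex's neighbors in the order listed); mark gray on enter, black on exit:
k gray
  j gray
    f gray
    f black
    m gray
      m→f: f black — skip
    m black
    g gray
      g→f: f black — skip
      l gray
        l→f: f black — skip
      l black
    g black
  j black
  b gray
    i gray
      i→m: m black — skip
      i→f: f black — skip
    i black
    b→g: g black — skip
    b→m: m black — skip
    b→f: f black — skip
  b black
  k→i: i black — skip
  d gray
    e gray
      e→l: l black — skip
      e→k: k is gray → back edge
First back edge: e → k.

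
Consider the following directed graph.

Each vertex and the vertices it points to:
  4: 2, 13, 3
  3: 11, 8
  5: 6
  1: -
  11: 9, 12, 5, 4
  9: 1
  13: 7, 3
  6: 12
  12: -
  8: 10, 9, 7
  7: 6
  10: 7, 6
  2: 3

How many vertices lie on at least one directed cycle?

5

A vertex is on a directed cycle iff it belongs to a strongly connected component of size ≥ 2 (or has a self-loop).
The vertices on cycles are {2, 3, 4, 11, 13} — 5 in total.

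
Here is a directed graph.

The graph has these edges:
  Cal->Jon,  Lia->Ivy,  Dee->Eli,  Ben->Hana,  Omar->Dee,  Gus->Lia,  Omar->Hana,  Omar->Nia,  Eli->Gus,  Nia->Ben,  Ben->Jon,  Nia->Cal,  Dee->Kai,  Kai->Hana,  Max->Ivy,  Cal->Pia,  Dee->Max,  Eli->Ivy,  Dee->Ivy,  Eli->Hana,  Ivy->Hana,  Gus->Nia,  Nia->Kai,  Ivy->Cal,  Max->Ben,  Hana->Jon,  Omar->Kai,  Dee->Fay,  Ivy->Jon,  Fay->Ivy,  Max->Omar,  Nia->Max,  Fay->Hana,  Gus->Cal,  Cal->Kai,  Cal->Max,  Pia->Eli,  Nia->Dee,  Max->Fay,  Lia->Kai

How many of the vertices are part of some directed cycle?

11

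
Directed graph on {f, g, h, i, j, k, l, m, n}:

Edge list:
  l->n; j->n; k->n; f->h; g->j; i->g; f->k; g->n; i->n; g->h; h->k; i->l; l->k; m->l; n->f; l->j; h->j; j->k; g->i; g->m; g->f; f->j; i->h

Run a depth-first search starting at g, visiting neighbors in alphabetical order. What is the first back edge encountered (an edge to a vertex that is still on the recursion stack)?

DFS from g (visiting neighbors in alphabetical order); mark gray on enter, black on exit:
g gray
  f gray
    h gray
      j gray
        k gray
          n gray
            n→f: f is gray → back edge
First back edge: n → f.

n→f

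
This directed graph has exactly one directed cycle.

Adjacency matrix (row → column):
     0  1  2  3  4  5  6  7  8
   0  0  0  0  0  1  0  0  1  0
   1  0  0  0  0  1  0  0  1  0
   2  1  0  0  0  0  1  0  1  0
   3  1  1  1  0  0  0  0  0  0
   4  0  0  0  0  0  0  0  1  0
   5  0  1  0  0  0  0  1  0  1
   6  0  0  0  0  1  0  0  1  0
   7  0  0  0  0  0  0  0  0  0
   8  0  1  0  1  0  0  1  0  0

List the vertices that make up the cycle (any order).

DFS with gray/black marking from 5:
5 gray
  6 gray
    4 gray
      7 gray
      7 black
    4 black
    6→7: 7 black — skip
  6 black
  1 gray
    1→4: 4 black — skip
    1→7: 7 black — skip
  1 black
  8 gray
    8→6: 6 black — skip
    3 gray
      2 gray
        0 gray
          0→7: 7 black — skip
          0→4: 4 black — skip
        0 black
        2→7: 7 black — skip
        2→5: 5 is gray → back edge
Back edge closes the cycle 5 → 8 → 3 → 2 → 5; its vertices are {2, 3, 5, 8}.

2, 3, 5, 8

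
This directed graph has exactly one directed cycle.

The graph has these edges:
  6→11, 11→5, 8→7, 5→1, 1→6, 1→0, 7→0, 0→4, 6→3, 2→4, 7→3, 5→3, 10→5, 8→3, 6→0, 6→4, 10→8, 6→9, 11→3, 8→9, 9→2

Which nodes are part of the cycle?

DFS with gray/black marking from 5:
5 gray
  3 gray
  3 black
  1 gray
    0 gray
      4 gray
      4 black
    0 black
    6 gray
      6→3: 3 black — skip
      11 gray
        11→5: 5 is gray → back edge
Back edge closes the cycle 5 → 1 → 6 → 11 → 5; its vertices are {1, 5, 6, 11}.

1, 5, 6, 11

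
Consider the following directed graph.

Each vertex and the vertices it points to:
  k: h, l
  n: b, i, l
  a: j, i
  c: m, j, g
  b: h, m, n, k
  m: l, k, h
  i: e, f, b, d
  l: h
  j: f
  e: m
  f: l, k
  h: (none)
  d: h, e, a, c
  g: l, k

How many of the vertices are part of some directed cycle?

5

A vertex is on a directed cycle iff it belongs to a strongly connected component of size ≥ 2 (or has a self-loop).
The vertices on cycles are {a, b, d, i, n} — 5 in total.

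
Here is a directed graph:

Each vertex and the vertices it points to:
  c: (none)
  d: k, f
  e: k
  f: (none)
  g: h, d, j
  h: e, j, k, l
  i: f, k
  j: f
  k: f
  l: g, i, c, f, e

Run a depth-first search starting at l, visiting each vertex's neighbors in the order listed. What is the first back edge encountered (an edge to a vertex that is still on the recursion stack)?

DFS from l (visiting each vertex's neighbors in the order listed); mark gray on enter, black on exit:
l gray
  g gray
    h gray
      e gray
        k gray
          f gray
          f black
        k black
      e black
      j gray
        j→f: f black — skip
      j black
      h→k: k black — skip
      h→l: l is gray → back edge
First back edge: h → l.

h->l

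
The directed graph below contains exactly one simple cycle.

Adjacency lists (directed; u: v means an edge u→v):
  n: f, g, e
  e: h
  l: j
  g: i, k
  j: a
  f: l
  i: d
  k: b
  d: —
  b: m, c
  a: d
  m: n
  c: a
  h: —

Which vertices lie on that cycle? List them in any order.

b, g, k, m, n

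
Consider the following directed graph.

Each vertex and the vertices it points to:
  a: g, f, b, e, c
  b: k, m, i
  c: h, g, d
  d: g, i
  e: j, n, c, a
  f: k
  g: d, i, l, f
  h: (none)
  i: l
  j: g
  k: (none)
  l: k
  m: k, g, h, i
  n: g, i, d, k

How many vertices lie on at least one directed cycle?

A vertex is on a directed cycle iff it belongs to a strongly connected component of size ≥ 2 (or has a self-loop).
The vertices on cycles are {a, d, e, g} — 4 in total.

4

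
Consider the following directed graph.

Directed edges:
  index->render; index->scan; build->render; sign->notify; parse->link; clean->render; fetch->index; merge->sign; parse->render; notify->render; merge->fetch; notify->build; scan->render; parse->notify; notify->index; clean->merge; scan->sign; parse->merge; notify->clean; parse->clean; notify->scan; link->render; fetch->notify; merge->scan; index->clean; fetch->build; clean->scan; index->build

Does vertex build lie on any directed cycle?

No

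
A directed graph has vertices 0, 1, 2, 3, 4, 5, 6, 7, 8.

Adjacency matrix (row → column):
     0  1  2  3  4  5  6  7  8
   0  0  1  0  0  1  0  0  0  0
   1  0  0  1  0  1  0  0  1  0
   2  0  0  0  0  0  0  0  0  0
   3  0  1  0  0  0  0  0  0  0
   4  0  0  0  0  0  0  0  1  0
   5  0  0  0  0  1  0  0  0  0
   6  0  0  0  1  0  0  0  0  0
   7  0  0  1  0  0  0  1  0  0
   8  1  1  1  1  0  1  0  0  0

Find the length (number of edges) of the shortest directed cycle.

4

For each vertex v, BFS finds the shortest path from v back to v.
The shortest such closed walk is 1 → 7 → 6 → 3 → 1, length 4.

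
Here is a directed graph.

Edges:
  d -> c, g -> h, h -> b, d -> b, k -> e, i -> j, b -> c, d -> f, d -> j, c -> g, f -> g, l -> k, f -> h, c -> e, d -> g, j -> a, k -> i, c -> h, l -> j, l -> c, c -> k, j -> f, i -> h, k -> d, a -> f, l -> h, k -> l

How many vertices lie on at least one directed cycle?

A vertex is on a directed cycle iff it belongs to a strongly connected component of size ≥ 2 (or has a self-loop).
The vertices on cycles are {a, b, c, d, f, g, h, i, j, k, l} — 11 in total.

11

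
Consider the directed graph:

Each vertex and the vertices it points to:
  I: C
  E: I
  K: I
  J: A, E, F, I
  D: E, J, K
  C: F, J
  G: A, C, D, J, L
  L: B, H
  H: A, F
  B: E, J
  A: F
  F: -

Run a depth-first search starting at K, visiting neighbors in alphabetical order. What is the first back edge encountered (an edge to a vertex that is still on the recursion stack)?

DFS from K (visiting neighbors in alphabetical order); mark gray on enter, black on exit:
K gray
  I gray
    C gray
      F gray
      F black
      J gray
        A gray
          A→F: F black — skip
        A black
        E gray
          E→I: I is gray → back edge
First back edge: E → I.

E→I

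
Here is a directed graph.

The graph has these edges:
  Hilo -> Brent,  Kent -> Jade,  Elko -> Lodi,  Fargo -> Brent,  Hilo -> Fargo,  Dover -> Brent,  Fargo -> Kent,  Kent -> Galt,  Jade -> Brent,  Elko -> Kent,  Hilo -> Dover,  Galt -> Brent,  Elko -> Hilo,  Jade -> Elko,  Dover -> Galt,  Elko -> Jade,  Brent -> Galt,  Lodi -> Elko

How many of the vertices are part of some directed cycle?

A vertex is on a directed cycle iff it belongs to a strongly connected component of size ≥ 2 (or has a self-loop).
The vertices on cycles are {Elko, Galt, Hilo, Jade, Kent, Lodi, Brent, Fargo} — 8 in total.

8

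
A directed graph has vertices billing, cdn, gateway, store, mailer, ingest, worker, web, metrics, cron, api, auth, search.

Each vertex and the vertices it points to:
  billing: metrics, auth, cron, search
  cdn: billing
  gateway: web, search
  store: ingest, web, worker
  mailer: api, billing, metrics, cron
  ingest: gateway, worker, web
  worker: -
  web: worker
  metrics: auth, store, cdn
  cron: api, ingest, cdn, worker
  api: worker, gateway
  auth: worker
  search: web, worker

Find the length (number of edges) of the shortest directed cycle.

3

For each vertex v, BFS finds the shortest path from v back to v.
The shortest such closed walk is cron → cdn → billing → cron, length 3.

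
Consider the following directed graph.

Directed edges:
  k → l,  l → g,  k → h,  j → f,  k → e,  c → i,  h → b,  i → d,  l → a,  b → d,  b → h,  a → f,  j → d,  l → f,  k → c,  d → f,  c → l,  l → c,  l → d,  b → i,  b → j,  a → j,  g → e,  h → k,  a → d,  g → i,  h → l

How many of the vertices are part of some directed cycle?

5

A vertex is on a directed cycle iff it belongs to a strongly connected component of size ≥ 2 (or has a self-loop).
The vertices on cycles are {b, c, h, k, l} — 5 in total.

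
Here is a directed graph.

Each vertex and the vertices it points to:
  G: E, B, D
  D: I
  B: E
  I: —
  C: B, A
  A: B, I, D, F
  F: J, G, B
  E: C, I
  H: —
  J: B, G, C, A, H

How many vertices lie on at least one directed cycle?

7

A vertex is on a directed cycle iff it belongs to a strongly connected component of size ≥ 2 (or has a self-loop).
The vertices on cycles are {A, B, C, E, F, G, J} — 7 in total.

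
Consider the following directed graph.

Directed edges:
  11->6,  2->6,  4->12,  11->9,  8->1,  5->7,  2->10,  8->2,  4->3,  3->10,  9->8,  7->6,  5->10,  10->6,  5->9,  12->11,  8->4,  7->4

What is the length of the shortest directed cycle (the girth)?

5

For each vertex v, BFS finds the shortest path from v back to v.
The shortest such closed walk is 9 → 8 → 4 → 12 → 11 → 9, length 5.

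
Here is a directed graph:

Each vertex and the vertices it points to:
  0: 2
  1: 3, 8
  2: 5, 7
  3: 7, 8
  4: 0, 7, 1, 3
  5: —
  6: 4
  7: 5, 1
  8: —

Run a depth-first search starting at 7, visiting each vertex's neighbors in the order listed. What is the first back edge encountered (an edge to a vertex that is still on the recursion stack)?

DFS from 7 (visiting each vertex's neighbors in the order listed); mark gray on enter, black on exit:
7 gray
  5 gray
  5 black
  1 gray
    3 gray
      3→7: 7 is gray → back edge
First back edge: 3 → 7.

3→7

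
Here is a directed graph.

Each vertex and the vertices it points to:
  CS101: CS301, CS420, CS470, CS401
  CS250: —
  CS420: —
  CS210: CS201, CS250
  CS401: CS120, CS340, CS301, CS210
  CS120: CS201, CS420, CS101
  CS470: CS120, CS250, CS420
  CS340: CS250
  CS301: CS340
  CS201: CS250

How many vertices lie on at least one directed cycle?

A vertex is on a directed cycle iff it belongs to a strongly connected component of size ≥ 2 (or has a self-loop).
The vertices on cycles are {CS101, CS120, CS401, CS470} — 4 in total.

4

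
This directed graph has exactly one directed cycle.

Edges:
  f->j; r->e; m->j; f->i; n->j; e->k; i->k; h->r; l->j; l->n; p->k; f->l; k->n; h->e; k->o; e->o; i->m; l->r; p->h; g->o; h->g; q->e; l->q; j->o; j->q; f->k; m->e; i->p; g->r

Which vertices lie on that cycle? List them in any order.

DFS with gray/black marking from k:
k gray
  o gray
  o black
  n gray
    j gray
      j→o: o black — skip
      q gray
        e gray
          e→o: o black — skip
          e→k: k is gray → back edge
Back edge closes the cycle k → n → j → q → e → k; its vertices are {e, j, k, n, q}.

e, j, k, n, q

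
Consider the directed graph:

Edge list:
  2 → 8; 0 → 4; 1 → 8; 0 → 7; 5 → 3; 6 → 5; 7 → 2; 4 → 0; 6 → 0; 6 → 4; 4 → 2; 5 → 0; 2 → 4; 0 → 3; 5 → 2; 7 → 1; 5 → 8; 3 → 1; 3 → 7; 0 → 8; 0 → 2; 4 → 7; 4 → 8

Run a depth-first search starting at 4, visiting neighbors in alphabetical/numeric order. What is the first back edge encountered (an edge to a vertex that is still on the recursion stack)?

2->4

DFS from 4 (visiting neighbors in alphabetical/numeric order); mark gray on enter, black on exit:
4 gray
  0 gray
    2 gray
      2→4: 4 is gray → back edge
First back edge: 2 → 4.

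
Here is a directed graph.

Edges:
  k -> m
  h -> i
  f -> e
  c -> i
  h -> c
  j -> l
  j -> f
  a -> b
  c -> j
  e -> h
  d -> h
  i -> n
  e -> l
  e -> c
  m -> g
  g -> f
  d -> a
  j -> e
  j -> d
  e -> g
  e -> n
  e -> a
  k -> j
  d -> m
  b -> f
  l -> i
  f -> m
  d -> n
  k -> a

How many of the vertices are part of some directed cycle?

10

A vertex is on a directed cycle iff it belongs to a strongly connected component of size ≥ 2 (or has a self-loop).
The vertices on cycles are {a, b, c, d, e, f, g, h, j, m} — 10 in total.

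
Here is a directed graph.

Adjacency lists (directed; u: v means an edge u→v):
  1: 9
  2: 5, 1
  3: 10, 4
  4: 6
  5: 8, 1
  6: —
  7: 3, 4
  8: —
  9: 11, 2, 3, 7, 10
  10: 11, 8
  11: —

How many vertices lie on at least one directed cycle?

A vertex is on a directed cycle iff it belongs to a strongly connected component of size ≥ 2 (or has a self-loop).
The vertices on cycles are {1, 2, 5, 9} — 4 in total.

4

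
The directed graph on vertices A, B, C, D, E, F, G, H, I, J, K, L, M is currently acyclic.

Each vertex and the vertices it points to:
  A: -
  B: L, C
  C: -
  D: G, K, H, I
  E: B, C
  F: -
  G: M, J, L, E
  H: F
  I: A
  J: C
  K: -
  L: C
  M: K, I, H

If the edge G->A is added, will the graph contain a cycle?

Adding G→A creates a cycle iff A can already reach G.
Explore from A: no path reaches G. The graph stays acyclic.

No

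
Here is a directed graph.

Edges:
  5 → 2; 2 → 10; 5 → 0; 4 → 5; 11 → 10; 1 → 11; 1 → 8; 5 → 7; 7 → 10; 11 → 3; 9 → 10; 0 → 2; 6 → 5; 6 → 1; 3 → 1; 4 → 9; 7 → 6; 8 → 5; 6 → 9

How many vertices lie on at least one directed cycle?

7

A vertex is on a directed cycle iff it belongs to a strongly connected component of size ≥ 2 (or has a self-loop).
The vertices on cycles are {1, 3, 5, 6, 7, 8, 11} — 7 in total.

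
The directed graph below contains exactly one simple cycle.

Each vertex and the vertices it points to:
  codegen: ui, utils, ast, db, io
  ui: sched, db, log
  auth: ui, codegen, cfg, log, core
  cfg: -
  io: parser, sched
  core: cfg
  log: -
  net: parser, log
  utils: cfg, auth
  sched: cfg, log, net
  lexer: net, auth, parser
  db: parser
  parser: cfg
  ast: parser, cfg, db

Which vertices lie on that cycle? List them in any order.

DFS with gray/black marking from auth:
auth gray
  ui gray
    sched gray
      cfg gray
      cfg black
      log gray
      log black
      net gray
        parser gray
          parser→cfg: cfg black — skip
        parser black
        net→log: log black — skip
      net black
    sched black
    db gray
      db→parser: parser black — skip
    db black
    ui→log: log black — skip
  ui black
  codegen gray
    codegen→ui: ui black — skip
    utils gray
      utils→cfg: cfg black — skip
      utils→auth: auth is gray → back edge
Back edge closes the cycle auth → codegen → utils → auth; its vertices are {auth, utils, codegen}.

auth, utils, codegen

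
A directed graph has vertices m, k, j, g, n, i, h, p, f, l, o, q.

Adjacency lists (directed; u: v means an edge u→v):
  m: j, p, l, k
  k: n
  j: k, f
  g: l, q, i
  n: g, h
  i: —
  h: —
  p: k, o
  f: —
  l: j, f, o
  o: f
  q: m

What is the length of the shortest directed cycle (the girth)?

5

For each vertex v, BFS finds the shortest path from v back to v.
The shortest such closed walk is n → g → l → j → k → n, length 5.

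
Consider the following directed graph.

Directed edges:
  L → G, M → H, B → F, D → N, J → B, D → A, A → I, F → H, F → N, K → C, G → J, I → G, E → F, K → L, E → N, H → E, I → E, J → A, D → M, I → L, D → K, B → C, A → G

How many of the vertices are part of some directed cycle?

8

A vertex is on a directed cycle iff it belongs to a strongly connected component of size ≥ 2 (or has a self-loop).
The vertices on cycles are {A, E, F, G, H, I, J, L} — 8 in total.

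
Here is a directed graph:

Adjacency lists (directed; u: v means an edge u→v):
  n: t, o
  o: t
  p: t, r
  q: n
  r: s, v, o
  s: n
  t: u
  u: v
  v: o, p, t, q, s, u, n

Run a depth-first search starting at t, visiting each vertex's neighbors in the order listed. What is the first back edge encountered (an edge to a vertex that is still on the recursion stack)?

DFS from t (visiting each vertex's neighbors in the order listed); mark gray on enter, black on exit:
t gray
  u gray
    v gray
      o gray
        o→t: t is gray → back edge
First back edge: o → t.

o→t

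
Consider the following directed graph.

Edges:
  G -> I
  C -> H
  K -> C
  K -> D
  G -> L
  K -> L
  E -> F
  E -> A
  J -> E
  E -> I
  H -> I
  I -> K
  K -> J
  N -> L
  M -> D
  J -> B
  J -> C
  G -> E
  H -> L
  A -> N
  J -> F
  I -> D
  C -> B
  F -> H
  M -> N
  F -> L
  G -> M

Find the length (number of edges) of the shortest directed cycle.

For each vertex v, BFS finds the shortest path from v back to v.
The shortest such closed walk is E → I → K → J → E, length 4.

4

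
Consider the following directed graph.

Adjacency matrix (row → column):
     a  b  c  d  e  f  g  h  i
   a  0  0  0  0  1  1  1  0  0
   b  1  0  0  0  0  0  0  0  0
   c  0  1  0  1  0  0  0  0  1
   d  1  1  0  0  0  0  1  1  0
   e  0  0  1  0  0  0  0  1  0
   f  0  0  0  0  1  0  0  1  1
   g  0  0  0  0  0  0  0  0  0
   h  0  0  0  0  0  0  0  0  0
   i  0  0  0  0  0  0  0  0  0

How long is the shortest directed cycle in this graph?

For each vertex v, BFS finds the shortest path from v back to v.
The shortest such closed walk is d → a → e → c → d, length 4.

4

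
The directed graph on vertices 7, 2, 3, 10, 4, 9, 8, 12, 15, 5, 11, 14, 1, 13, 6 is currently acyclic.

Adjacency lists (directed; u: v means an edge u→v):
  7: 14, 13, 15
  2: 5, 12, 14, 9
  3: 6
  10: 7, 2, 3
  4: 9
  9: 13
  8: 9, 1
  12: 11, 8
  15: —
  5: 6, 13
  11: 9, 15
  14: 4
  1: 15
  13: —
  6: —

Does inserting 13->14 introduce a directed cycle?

Yes

Adding 13→14 creates a cycle iff 14 can already reach 13.
Path from 14: 14 → 4 → 9 → 13.
So 14 → … → 13 → 14 is a cycle.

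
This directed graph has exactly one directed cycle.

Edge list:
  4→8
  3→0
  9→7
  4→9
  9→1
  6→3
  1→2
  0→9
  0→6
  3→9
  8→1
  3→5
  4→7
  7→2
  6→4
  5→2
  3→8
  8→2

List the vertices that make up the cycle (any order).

DFS with gray/black marking from 0:
0 gray
  9 gray
    7 gray
      2 gray
      2 black
    7 black
    1 gray
      1→2: 2 black — skip
    1 black
  9 black
  6 gray
    3 gray
      3→0: 0 is gray → back edge
Back edge closes the cycle 0 → 6 → 3 → 0; its vertices are {0, 3, 6}.

0, 3, 6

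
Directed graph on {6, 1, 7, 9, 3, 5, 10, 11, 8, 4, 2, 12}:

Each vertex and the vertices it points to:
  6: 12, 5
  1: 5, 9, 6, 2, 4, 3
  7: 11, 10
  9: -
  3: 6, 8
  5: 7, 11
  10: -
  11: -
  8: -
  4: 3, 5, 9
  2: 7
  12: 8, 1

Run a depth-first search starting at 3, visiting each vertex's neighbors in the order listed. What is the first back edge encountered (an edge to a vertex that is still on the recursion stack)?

DFS from 3 (visiting each vertex's neighbors in the order listed); mark gray on enter, black on exit:
3 gray
  6 gray
    12 gray
      8 gray
      8 black
      1 gray
        5 gray
          7 gray
            11 gray
            11 black
            10 gray
            10 black
          7 black
          5→11: 11 black — skip
        5 black
        9 gray
        9 black
        1→6: 6 is gray → back edge
First back edge: 1 → 6.

1->6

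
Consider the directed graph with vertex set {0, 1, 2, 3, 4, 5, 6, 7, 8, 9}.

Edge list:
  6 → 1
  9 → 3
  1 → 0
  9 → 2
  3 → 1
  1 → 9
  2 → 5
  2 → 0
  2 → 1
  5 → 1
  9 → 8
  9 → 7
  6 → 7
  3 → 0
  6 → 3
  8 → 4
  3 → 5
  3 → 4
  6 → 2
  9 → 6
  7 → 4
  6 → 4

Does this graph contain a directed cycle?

DFS with white/gray/black marking, starting from 8:
8 gray
  4 gray
  4 black
8 black
0 gray
0 black
1 gray
  9 gray
    9→8: 8 black — skip
    3 gray
      3→4: 4 black — skip
      3→0: 0 black — skip
      3→1: 1 is gray → back edge
Back edge found, so a cycle exists: 1 → 9 → 3 → 1.

Yes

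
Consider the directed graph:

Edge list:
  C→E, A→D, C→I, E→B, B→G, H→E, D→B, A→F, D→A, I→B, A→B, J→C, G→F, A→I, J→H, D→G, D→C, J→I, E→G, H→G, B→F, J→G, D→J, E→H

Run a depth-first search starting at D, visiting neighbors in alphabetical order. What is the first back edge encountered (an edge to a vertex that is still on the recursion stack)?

A->D

DFS from D (visiting neighbors in alphabetical order); mark gray on enter, black on exit:
D gray
  A gray
    B gray
      F gray
      F black
      G gray
        G→F: F black — skip
      G black
    B black
    A→D: D is gray → back edge
First back edge: A → D.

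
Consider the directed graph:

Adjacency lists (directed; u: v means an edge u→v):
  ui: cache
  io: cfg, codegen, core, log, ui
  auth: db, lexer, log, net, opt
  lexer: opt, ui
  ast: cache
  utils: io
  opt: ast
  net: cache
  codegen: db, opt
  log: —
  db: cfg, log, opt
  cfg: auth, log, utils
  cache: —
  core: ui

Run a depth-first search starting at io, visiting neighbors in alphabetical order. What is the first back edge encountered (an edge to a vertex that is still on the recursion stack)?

db->cfg

DFS from io (visiting neighbors in alphabetical order); mark gray on enter, black on exit:
io gray
  cfg gray
    auth gray
      db gray
        db→cfg: cfg is gray → back edge
First back edge: db → cfg.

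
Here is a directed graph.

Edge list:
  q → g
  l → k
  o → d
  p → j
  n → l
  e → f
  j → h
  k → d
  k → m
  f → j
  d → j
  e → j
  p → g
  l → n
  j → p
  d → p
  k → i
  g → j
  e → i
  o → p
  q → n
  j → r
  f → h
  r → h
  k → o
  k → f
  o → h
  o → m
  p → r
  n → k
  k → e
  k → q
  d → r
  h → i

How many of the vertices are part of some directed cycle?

A vertex is on a directed cycle iff it belongs to a strongly connected component of size ≥ 2 (or has a self-loop).
The vertices on cycles are {g, j, k, l, n, p, q} — 7 in total.

7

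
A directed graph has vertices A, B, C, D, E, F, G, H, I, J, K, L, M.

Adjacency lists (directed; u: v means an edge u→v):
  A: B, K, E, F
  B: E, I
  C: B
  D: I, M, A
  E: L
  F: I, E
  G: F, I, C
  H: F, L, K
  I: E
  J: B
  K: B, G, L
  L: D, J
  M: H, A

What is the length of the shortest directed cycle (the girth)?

For each vertex v, BFS finds the shortest path from v back to v.
The shortest such closed walk is D → M → H → L → D, length 4.

4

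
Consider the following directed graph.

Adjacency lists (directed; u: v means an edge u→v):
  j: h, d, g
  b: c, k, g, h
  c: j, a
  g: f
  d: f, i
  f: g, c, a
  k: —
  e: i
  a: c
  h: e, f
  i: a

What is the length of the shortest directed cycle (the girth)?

2

For each vertex v, BFS finds the shortest path from v back to v.
The shortest such closed walk is c → a → c, length 2.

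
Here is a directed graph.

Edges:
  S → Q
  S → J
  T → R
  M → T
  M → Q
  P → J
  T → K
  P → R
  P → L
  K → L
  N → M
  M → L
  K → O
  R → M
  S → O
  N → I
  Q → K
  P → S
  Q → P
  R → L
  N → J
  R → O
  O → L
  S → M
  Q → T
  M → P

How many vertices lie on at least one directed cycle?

6

A vertex is on a directed cycle iff it belongs to a strongly connected component of size ≥ 2 (or has a self-loop).
The vertices on cycles are {M, P, Q, R, S, T} — 6 in total.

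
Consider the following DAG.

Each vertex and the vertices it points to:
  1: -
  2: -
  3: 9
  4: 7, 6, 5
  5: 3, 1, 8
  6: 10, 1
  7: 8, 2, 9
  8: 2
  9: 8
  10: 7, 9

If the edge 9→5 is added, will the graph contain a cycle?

Adding 9→5 creates a cycle iff 5 can already reach 9.
Path from 5: 5 → 3 → 9.
So 5 → … → 9 → 5 is a cycle.

Yes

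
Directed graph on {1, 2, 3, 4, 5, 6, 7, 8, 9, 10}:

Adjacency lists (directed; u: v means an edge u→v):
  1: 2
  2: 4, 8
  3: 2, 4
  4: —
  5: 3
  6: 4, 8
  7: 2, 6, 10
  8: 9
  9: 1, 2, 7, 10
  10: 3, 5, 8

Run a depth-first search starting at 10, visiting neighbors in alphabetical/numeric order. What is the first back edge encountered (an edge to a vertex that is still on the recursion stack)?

1->2

DFS from 10 (visiting neighbors in alphabetical/numeric order); mark gray on enter, black on exit:
10 gray
  3 gray
    2 gray
      4 gray
      4 black
      8 gray
        9 gray
          1 gray
            1→2: 2 is gray → back edge
First back edge: 1 → 2.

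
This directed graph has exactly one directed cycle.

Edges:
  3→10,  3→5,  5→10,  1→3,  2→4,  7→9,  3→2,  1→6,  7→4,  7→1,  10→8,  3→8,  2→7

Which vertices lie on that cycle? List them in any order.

DFS with gray/black marking from 1:
1 gray
  3 gray
    2 gray
      7 gray
        4 gray
        4 black
        7→1: 1 is gray → back edge
Back edge closes the cycle 1 → 3 → 2 → 7 → 1; its vertices are {1, 2, 3, 7}.

1, 2, 3, 7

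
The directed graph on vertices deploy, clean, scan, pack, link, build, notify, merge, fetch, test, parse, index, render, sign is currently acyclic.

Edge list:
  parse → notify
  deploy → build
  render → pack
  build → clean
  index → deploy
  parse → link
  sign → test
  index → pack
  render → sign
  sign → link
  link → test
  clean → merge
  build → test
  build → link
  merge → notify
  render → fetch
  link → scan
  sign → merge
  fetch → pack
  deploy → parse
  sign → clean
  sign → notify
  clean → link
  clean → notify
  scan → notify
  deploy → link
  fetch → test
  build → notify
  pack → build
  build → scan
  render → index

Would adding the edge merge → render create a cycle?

Yes

Adding merge→render creates a cycle iff render can already reach merge.
Path from render: render → sign → merge.
So render → … → merge → render is a cycle.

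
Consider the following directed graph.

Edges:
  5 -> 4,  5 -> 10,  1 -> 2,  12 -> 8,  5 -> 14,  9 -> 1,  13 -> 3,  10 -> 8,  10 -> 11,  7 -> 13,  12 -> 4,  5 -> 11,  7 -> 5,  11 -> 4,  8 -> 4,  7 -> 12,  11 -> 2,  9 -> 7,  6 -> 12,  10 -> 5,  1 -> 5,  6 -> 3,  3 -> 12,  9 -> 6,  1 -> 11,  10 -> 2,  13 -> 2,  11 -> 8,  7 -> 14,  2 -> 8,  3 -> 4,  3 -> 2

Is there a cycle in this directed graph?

DFS with white/gray/black marking, starting from 9:
9 gray
  6 gray
    3 gray
      12 gray
        8 gray
          4 gray
          4 black
        8 black
        12→4: 4 black — skip
      12 black
      3→4: 4 black — skip
      2 gray
        2→8: 8 black — skip
      2 black
    3 black
    6→12: 12 black — skip
  6 black
  7 gray
    14 gray
    14 black
    13 gray
      13→2: 2 black — skip
      13→3: 3 black — skip
    13 black
    5 gray
      5→4: 4 black — skip
      5→14: 14 black — skip
      11 gray
        11→2: 2 black — skip
        11→4: 4 black — skip
        11→8: 8 black — skip
      11 black
      10 gray
        10→8: 8 black — skip
        10→2: 2 black — skip
        10→5: 5 is gray → back edge
Back edge found, so a cycle exists: 5 → 10 → 5.

Yes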